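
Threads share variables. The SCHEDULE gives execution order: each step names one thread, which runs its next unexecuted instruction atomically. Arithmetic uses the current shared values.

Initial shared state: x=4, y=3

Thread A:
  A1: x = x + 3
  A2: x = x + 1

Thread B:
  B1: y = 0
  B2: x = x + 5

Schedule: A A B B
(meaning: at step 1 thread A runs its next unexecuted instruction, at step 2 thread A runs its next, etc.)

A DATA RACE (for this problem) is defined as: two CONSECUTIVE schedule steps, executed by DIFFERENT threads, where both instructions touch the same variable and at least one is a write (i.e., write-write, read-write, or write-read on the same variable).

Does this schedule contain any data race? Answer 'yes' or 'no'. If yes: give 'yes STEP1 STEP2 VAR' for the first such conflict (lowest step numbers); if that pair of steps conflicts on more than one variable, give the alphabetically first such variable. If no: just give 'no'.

Answer: no

Derivation:
Steps 1,2: same thread (A). No race.
Steps 2,3: A(r=x,w=x) vs B(r=-,w=y). No conflict.
Steps 3,4: same thread (B). No race.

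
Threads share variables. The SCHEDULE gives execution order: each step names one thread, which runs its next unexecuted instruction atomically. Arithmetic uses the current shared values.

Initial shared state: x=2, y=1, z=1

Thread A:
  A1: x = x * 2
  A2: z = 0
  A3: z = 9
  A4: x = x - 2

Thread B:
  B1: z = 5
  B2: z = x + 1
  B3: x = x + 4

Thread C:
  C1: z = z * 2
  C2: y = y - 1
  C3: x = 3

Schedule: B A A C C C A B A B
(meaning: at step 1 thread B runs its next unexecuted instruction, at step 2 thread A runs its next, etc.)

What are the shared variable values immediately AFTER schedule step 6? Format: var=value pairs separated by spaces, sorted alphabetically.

Step 1: thread B executes B1 (z = 5). Shared: x=2 y=1 z=5. PCs: A@0 B@1 C@0
Step 2: thread A executes A1 (x = x * 2). Shared: x=4 y=1 z=5. PCs: A@1 B@1 C@0
Step 3: thread A executes A2 (z = 0). Shared: x=4 y=1 z=0. PCs: A@2 B@1 C@0
Step 4: thread C executes C1 (z = z * 2). Shared: x=4 y=1 z=0. PCs: A@2 B@1 C@1
Step 5: thread C executes C2 (y = y - 1). Shared: x=4 y=0 z=0. PCs: A@2 B@1 C@2
Step 6: thread C executes C3 (x = 3). Shared: x=3 y=0 z=0. PCs: A@2 B@1 C@3

Answer: x=3 y=0 z=0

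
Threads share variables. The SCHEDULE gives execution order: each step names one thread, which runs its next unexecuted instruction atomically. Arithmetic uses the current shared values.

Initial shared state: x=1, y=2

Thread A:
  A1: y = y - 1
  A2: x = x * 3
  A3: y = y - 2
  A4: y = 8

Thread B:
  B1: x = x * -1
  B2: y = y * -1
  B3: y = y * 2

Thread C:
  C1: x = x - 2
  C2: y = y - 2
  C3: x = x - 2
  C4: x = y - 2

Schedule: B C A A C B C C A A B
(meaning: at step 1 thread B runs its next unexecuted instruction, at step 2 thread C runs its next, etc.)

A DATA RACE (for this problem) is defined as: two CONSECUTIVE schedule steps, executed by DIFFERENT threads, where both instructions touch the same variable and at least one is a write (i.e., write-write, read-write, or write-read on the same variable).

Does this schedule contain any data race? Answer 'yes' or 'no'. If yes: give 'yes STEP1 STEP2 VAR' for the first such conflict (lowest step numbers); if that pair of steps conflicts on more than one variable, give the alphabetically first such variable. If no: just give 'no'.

Answer: yes 1 2 x

Derivation:
Steps 1,2: B(x = x * -1) vs C(x = x - 2). RACE on x (W-W).
Steps 2,3: C(r=x,w=x) vs A(r=y,w=y). No conflict.
Steps 3,4: same thread (A). No race.
Steps 4,5: A(r=x,w=x) vs C(r=y,w=y). No conflict.
Steps 5,6: C(y = y - 2) vs B(y = y * -1). RACE on y (W-W).
Steps 6,7: B(r=y,w=y) vs C(r=x,w=x). No conflict.
Steps 7,8: same thread (C). No race.
Steps 8,9: C(x = y - 2) vs A(y = y - 2). RACE on y (R-W).
Steps 9,10: same thread (A). No race.
Steps 10,11: A(y = 8) vs B(y = y * 2). RACE on y (W-W).
First conflict at steps 1,2.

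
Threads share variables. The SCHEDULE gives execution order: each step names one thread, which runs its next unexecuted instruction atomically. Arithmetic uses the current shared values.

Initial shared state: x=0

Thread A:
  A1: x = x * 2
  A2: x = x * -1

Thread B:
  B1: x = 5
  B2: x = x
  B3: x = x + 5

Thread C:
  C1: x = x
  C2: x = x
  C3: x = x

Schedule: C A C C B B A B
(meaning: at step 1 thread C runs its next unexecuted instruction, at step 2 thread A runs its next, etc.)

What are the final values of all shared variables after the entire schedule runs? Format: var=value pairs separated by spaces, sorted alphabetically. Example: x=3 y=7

Step 1: thread C executes C1 (x = x). Shared: x=0. PCs: A@0 B@0 C@1
Step 2: thread A executes A1 (x = x * 2). Shared: x=0. PCs: A@1 B@0 C@1
Step 3: thread C executes C2 (x = x). Shared: x=0. PCs: A@1 B@0 C@2
Step 4: thread C executes C3 (x = x). Shared: x=0. PCs: A@1 B@0 C@3
Step 5: thread B executes B1 (x = 5). Shared: x=5. PCs: A@1 B@1 C@3
Step 6: thread B executes B2 (x = x). Shared: x=5. PCs: A@1 B@2 C@3
Step 7: thread A executes A2 (x = x * -1). Shared: x=-5. PCs: A@2 B@2 C@3
Step 8: thread B executes B3 (x = x + 5). Shared: x=0. PCs: A@2 B@3 C@3

Answer: x=0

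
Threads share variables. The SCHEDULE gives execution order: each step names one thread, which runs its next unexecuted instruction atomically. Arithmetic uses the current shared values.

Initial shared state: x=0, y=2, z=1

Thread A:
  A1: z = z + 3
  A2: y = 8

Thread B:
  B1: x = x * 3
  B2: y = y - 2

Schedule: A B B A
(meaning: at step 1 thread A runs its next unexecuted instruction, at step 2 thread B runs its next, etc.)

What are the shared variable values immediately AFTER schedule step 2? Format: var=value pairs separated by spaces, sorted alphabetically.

Step 1: thread A executes A1 (z = z + 3). Shared: x=0 y=2 z=4. PCs: A@1 B@0
Step 2: thread B executes B1 (x = x * 3). Shared: x=0 y=2 z=4. PCs: A@1 B@1

Answer: x=0 y=2 z=4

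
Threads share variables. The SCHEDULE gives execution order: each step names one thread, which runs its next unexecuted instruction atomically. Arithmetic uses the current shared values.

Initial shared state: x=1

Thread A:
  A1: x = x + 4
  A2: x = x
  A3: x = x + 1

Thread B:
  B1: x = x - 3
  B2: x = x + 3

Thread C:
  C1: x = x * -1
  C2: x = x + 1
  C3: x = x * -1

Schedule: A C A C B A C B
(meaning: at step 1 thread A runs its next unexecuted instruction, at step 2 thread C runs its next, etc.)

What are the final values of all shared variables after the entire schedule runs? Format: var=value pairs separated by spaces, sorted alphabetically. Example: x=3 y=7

Step 1: thread A executes A1 (x = x + 4). Shared: x=5. PCs: A@1 B@0 C@0
Step 2: thread C executes C1 (x = x * -1). Shared: x=-5. PCs: A@1 B@0 C@1
Step 3: thread A executes A2 (x = x). Shared: x=-5. PCs: A@2 B@0 C@1
Step 4: thread C executes C2 (x = x + 1). Shared: x=-4. PCs: A@2 B@0 C@2
Step 5: thread B executes B1 (x = x - 3). Shared: x=-7. PCs: A@2 B@1 C@2
Step 6: thread A executes A3 (x = x + 1). Shared: x=-6. PCs: A@3 B@1 C@2
Step 7: thread C executes C3 (x = x * -1). Shared: x=6. PCs: A@3 B@1 C@3
Step 8: thread B executes B2 (x = x + 3). Shared: x=9. PCs: A@3 B@2 C@3

Answer: x=9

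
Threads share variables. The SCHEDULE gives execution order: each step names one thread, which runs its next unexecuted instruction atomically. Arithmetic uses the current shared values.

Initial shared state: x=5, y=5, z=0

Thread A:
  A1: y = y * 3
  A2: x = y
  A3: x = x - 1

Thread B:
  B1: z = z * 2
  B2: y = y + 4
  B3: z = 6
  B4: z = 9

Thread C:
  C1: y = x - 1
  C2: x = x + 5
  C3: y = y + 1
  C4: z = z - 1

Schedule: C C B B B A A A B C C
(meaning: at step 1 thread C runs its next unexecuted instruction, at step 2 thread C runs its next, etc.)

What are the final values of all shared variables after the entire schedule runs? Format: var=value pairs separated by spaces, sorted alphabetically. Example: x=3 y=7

Answer: x=23 y=25 z=8

Derivation:
Step 1: thread C executes C1 (y = x - 1). Shared: x=5 y=4 z=0. PCs: A@0 B@0 C@1
Step 2: thread C executes C2 (x = x + 5). Shared: x=10 y=4 z=0. PCs: A@0 B@0 C@2
Step 3: thread B executes B1 (z = z * 2). Shared: x=10 y=4 z=0. PCs: A@0 B@1 C@2
Step 4: thread B executes B2 (y = y + 4). Shared: x=10 y=8 z=0. PCs: A@0 B@2 C@2
Step 5: thread B executes B3 (z = 6). Shared: x=10 y=8 z=6. PCs: A@0 B@3 C@2
Step 6: thread A executes A1 (y = y * 3). Shared: x=10 y=24 z=6. PCs: A@1 B@3 C@2
Step 7: thread A executes A2 (x = y). Shared: x=24 y=24 z=6. PCs: A@2 B@3 C@2
Step 8: thread A executes A3 (x = x - 1). Shared: x=23 y=24 z=6. PCs: A@3 B@3 C@2
Step 9: thread B executes B4 (z = 9). Shared: x=23 y=24 z=9. PCs: A@3 B@4 C@2
Step 10: thread C executes C3 (y = y + 1). Shared: x=23 y=25 z=9. PCs: A@3 B@4 C@3
Step 11: thread C executes C4 (z = z - 1). Shared: x=23 y=25 z=8. PCs: A@3 B@4 C@4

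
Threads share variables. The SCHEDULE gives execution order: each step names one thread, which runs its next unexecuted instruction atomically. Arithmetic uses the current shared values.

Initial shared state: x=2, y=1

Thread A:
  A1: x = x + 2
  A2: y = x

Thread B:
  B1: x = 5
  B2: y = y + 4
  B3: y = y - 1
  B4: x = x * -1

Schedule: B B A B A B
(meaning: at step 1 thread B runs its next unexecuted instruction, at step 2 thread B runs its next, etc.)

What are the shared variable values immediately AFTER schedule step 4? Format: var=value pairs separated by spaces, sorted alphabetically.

Answer: x=7 y=4

Derivation:
Step 1: thread B executes B1 (x = 5). Shared: x=5 y=1. PCs: A@0 B@1
Step 2: thread B executes B2 (y = y + 4). Shared: x=5 y=5. PCs: A@0 B@2
Step 3: thread A executes A1 (x = x + 2). Shared: x=7 y=5. PCs: A@1 B@2
Step 4: thread B executes B3 (y = y - 1). Shared: x=7 y=4. PCs: A@1 B@3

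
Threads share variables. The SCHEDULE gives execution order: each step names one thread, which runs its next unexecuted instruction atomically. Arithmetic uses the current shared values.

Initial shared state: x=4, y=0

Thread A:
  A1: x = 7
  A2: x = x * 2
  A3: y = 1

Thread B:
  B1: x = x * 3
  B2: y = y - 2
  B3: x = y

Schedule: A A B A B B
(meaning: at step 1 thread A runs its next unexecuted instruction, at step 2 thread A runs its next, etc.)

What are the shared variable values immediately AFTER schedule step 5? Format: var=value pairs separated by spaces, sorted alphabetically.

Answer: x=42 y=-1

Derivation:
Step 1: thread A executes A1 (x = 7). Shared: x=7 y=0. PCs: A@1 B@0
Step 2: thread A executes A2 (x = x * 2). Shared: x=14 y=0. PCs: A@2 B@0
Step 3: thread B executes B1 (x = x * 3). Shared: x=42 y=0. PCs: A@2 B@1
Step 4: thread A executes A3 (y = 1). Shared: x=42 y=1. PCs: A@3 B@1
Step 5: thread B executes B2 (y = y - 2). Shared: x=42 y=-1. PCs: A@3 B@2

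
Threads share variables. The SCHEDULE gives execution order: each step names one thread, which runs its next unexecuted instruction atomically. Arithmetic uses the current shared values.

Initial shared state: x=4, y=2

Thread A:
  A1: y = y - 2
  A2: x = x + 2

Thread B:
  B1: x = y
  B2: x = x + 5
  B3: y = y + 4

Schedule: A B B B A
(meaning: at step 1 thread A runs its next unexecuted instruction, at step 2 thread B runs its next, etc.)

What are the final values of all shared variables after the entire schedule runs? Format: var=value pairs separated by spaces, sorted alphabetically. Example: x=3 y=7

Step 1: thread A executes A1 (y = y - 2). Shared: x=4 y=0. PCs: A@1 B@0
Step 2: thread B executes B1 (x = y). Shared: x=0 y=0. PCs: A@1 B@1
Step 3: thread B executes B2 (x = x + 5). Shared: x=5 y=0. PCs: A@1 B@2
Step 4: thread B executes B3 (y = y + 4). Shared: x=5 y=4. PCs: A@1 B@3
Step 5: thread A executes A2 (x = x + 2). Shared: x=7 y=4. PCs: A@2 B@3

Answer: x=7 y=4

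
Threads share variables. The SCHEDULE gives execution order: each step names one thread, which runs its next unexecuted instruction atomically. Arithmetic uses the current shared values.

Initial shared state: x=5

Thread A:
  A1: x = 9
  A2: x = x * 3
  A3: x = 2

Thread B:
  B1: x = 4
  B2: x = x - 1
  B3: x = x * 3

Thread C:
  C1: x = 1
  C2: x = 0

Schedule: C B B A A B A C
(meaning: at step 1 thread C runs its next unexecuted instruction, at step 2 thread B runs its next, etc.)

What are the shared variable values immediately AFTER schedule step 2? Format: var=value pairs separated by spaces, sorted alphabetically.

Answer: x=4

Derivation:
Step 1: thread C executes C1 (x = 1). Shared: x=1. PCs: A@0 B@0 C@1
Step 2: thread B executes B1 (x = 4). Shared: x=4. PCs: A@0 B@1 C@1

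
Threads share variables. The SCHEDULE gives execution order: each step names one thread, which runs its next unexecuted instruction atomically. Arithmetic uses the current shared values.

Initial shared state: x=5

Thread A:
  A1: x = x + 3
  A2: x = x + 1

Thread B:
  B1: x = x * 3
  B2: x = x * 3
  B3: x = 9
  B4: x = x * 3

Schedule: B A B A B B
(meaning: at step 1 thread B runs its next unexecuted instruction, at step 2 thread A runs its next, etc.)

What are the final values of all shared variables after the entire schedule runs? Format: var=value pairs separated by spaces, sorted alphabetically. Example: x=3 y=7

Step 1: thread B executes B1 (x = x * 3). Shared: x=15. PCs: A@0 B@1
Step 2: thread A executes A1 (x = x + 3). Shared: x=18. PCs: A@1 B@1
Step 3: thread B executes B2 (x = x * 3). Shared: x=54. PCs: A@1 B@2
Step 4: thread A executes A2 (x = x + 1). Shared: x=55. PCs: A@2 B@2
Step 5: thread B executes B3 (x = 9). Shared: x=9. PCs: A@2 B@3
Step 6: thread B executes B4 (x = x * 3). Shared: x=27. PCs: A@2 B@4

Answer: x=27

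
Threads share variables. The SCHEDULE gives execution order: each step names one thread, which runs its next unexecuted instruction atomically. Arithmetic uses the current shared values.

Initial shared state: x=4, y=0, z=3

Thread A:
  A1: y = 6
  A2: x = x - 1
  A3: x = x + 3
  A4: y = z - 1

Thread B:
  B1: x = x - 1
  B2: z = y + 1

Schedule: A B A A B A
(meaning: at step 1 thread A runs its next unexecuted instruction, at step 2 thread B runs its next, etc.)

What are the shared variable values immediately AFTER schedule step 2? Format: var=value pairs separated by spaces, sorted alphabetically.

Answer: x=3 y=6 z=3

Derivation:
Step 1: thread A executes A1 (y = 6). Shared: x=4 y=6 z=3. PCs: A@1 B@0
Step 2: thread B executes B1 (x = x - 1). Shared: x=3 y=6 z=3. PCs: A@1 B@1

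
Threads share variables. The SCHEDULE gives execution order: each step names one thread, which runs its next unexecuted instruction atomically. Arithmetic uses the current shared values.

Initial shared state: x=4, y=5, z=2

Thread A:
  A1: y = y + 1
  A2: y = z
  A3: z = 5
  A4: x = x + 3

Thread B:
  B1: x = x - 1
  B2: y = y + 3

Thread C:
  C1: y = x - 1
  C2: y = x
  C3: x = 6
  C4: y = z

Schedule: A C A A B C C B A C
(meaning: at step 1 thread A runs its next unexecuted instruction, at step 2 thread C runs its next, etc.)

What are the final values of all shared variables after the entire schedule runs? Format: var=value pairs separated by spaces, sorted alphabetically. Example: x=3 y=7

Answer: x=9 y=5 z=5

Derivation:
Step 1: thread A executes A1 (y = y + 1). Shared: x=4 y=6 z=2. PCs: A@1 B@0 C@0
Step 2: thread C executes C1 (y = x - 1). Shared: x=4 y=3 z=2. PCs: A@1 B@0 C@1
Step 3: thread A executes A2 (y = z). Shared: x=4 y=2 z=2. PCs: A@2 B@0 C@1
Step 4: thread A executes A3 (z = 5). Shared: x=4 y=2 z=5. PCs: A@3 B@0 C@1
Step 5: thread B executes B1 (x = x - 1). Shared: x=3 y=2 z=5. PCs: A@3 B@1 C@1
Step 6: thread C executes C2 (y = x). Shared: x=3 y=3 z=5. PCs: A@3 B@1 C@2
Step 7: thread C executes C3 (x = 6). Shared: x=6 y=3 z=5. PCs: A@3 B@1 C@3
Step 8: thread B executes B2 (y = y + 3). Shared: x=6 y=6 z=5. PCs: A@3 B@2 C@3
Step 9: thread A executes A4 (x = x + 3). Shared: x=9 y=6 z=5. PCs: A@4 B@2 C@3
Step 10: thread C executes C4 (y = z). Shared: x=9 y=5 z=5. PCs: A@4 B@2 C@4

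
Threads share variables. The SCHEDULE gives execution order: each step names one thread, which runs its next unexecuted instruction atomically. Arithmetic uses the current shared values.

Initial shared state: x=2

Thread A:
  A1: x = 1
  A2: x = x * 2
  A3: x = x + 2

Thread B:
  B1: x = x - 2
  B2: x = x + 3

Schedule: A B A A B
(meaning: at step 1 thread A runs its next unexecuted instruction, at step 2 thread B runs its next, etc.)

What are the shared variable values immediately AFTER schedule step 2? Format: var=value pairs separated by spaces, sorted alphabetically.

Step 1: thread A executes A1 (x = 1). Shared: x=1. PCs: A@1 B@0
Step 2: thread B executes B1 (x = x - 2). Shared: x=-1. PCs: A@1 B@1

Answer: x=-1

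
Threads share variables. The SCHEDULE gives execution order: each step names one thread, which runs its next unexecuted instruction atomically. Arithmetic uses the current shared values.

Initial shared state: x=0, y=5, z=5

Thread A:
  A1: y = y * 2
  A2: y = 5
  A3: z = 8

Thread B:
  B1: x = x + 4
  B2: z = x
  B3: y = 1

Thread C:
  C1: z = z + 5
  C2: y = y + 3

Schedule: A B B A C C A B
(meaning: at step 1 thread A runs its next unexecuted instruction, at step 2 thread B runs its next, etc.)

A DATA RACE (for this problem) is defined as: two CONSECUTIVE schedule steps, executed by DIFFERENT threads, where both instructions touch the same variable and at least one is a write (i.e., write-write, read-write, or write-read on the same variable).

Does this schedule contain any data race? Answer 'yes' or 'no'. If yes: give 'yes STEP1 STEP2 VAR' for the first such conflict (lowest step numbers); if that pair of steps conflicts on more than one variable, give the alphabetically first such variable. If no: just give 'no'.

Answer: no

Derivation:
Steps 1,2: A(r=y,w=y) vs B(r=x,w=x). No conflict.
Steps 2,3: same thread (B). No race.
Steps 3,4: B(r=x,w=z) vs A(r=-,w=y). No conflict.
Steps 4,5: A(r=-,w=y) vs C(r=z,w=z). No conflict.
Steps 5,6: same thread (C). No race.
Steps 6,7: C(r=y,w=y) vs A(r=-,w=z). No conflict.
Steps 7,8: A(r=-,w=z) vs B(r=-,w=y). No conflict.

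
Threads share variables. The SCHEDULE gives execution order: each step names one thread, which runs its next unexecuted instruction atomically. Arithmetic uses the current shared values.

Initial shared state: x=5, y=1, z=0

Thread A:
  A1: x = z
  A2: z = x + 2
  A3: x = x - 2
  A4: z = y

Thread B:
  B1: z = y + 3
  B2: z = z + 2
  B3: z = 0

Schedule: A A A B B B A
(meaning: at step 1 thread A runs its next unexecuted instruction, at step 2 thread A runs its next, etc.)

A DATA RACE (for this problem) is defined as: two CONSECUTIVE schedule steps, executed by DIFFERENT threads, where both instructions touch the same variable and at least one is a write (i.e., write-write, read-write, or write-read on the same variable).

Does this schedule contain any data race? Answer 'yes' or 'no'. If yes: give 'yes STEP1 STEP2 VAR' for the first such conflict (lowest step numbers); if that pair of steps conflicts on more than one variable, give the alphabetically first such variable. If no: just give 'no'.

Steps 1,2: same thread (A). No race.
Steps 2,3: same thread (A). No race.
Steps 3,4: A(r=x,w=x) vs B(r=y,w=z). No conflict.
Steps 4,5: same thread (B). No race.
Steps 5,6: same thread (B). No race.
Steps 6,7: B(z = 0) vs A(z = y). RACE on z (W-W).
First conflict at steps 6,7.

Answer: yes 6 7 z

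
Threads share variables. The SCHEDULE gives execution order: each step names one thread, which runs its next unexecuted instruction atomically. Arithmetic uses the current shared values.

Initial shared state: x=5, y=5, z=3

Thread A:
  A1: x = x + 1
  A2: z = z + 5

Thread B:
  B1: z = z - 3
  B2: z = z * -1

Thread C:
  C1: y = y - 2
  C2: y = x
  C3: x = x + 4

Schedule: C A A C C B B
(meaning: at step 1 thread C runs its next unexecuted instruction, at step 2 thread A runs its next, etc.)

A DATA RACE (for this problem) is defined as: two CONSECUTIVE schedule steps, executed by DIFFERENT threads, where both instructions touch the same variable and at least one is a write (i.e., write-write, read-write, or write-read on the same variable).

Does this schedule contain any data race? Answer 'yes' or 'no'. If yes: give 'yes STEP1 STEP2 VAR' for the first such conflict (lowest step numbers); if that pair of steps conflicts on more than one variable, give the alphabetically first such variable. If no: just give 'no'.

Steps 1,2: C(r=y,w=y) vs A(r=x,w=x). No conflict.
Steps 2,3: same thread (A). No race.
Steps 3,4: A(r=z,w=z) vs C(r=x,w=y). No conflict.
Steps 4,5: same thread (C). No race.
Steps 5,6: C(r=x,w=x) vs B(r=z,w=z). No conflict.
Steps 6,7: same thread (B). No race.

Answer: no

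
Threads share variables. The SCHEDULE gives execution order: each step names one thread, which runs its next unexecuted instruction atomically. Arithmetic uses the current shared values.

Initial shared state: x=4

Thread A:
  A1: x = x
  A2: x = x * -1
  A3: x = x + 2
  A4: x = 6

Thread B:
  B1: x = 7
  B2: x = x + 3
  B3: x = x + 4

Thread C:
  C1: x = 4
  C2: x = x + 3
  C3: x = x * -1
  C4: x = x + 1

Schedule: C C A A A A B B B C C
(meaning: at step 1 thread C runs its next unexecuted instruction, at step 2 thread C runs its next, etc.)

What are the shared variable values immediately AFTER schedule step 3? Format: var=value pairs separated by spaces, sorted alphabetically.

Step 1: thread C executes C1 (x = 4). Shared: x=4. PCs: A@0 B@0 C@1
Step 2: thread C executes C2 (x = x + 3). Shared: x=7. PCs: A@0 B@0 C@2
Step 3: thread A executes A1 (x = x). Shared: x=7. PCs: A@1 B@0 C@2

Answer: x=7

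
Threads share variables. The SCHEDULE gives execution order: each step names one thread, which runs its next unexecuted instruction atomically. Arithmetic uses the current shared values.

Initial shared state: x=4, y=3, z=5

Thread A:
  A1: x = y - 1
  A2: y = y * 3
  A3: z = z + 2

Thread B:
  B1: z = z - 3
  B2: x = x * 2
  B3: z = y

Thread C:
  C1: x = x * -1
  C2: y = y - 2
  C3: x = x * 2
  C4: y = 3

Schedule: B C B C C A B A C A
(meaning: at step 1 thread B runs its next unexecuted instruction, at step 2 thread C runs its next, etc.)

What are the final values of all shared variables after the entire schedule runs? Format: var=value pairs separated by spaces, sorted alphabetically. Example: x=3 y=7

Step 1: thread B executes B1 (z = z - 3). Shared: x=4 y=3 z=2. PCs: A@0 B@1 C@0
Step 2: thread C executes C1 (x = x * -1). Shared: x=-4 y=3 z=2. PCs: A@0 B@1 C@1
Step 3: thread B executes B2 (x = x * 2). Shared: x=-8 y=3 z=2. PCs: A@0 B@2 C@1
Step 4: thread C executes C2 (y = y - 2). Shared: x=-8 y=1 z=2. PCs: A@0 B@2 C@2
Step 5: thread C executes C3 (x = x * 2). Shared: x=-16 y=1 z=2. PCs: A@0 B@2 C@3
Step 6: thread A executes A1 (x = y - 1). Shared: x=0 y=1 z=2. PCs: A@1 B@2 C@3
Step 7: thread B executes B3 (z = y). Shared: x=0 y=1 z=1. PCs: A@1 B@3 C@3
Step 8: thread A executes A2 (y = y * 3). Shared: x=0 y=3 z=1. PCs: A@2 B@3 C@3
Step 9: thread C executes C4 (y = 3). Shared: x=0 y=3 z=1. PCs: A@2 B@3 C@4
Step 10: thread A executes A3 (z = z + 2). Shared: x=0 y=3 z=3. PCs: A@3 B@3 C@4

Answer: x=0 y=3 z=3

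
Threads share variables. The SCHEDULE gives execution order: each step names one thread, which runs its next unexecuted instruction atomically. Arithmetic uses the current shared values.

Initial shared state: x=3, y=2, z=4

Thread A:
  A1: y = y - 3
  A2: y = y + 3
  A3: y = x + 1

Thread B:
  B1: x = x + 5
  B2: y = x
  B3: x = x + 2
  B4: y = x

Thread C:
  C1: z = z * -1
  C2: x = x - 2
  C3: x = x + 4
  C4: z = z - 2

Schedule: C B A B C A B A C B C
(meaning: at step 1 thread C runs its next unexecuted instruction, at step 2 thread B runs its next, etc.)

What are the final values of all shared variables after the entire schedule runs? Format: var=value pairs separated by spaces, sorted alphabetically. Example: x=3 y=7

Answer: x=12 y=12 z=-6

Derivation:
Step 1: thread C executes C1 (z = z * -1). Shared: x=3 y=2 z=-4. PCs: A@0 B@0 C@1
Step 2: thread B executes B1 (x = x + 5). Shared: x=8 y=2 z=-4. PCs: A@0 B@1 C@1
Step 3: thread A executes A1 (y = y - 3). Shared: x=8 y=-1 z=-4. PCs: A@1 B@1 C@1
Step 4: thread B executes B2 (y = x). Shared: x=8 y=8 z=-4. PCs: A@1 B@2 C@1
Step 5: thread C executes C2 (x = x - 2). Shared: x=6 y=8 z=-4. PCs: A@1 B@2 C@2
Step 6: thread A executes A2 (y = y + 3). Shared: x=6 y=11 z=-4. PCs: A@2 B@2 C@2
Step 7: thread B executes B3 (x = x + 2). Shared: x=8 y=11 z=-4. PCs: A@2 B@3 C@2
Step 8: thread A executes A3 (y = x + 1). Shared: x=8 y=9 z=-4. PCs: A@3 B@3 C@2
Step 9: thread C executes C3 (x = x + 4). Shared: x=12 y=9 z=-4. PCs: A@3 B@3 C@3
Step 10: thread B executes B4 (y = x). Shared: x=12 y=12 z=-4. PCs: A@3 B@4 C@3
Step 11: thread C executes C4 (z = z - 2). Shared: x=12 y=12 z=-6. PCs: A@3 B@4 C@4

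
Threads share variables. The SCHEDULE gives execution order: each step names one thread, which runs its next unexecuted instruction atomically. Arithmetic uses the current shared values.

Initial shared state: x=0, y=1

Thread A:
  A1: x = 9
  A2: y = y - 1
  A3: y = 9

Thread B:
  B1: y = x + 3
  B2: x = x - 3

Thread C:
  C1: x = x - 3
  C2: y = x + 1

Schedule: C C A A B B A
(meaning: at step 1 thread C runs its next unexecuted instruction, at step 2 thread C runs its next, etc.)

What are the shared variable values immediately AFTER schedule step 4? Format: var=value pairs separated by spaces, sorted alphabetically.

Answer: x=9 y=-3

Derivation:
Step 1: thread C executes C1 (x = x - 3). Shared: x=-3 y=1. PCs: A@0 B@0 C@1
Step 2: thread C executes C2 (y = x + 1). Shared: x=-3 y=-2. PCs: A@0 B@0 C@2
Step 3: thread A executes A1 (x = 9). Shared: x=9 y=-2. PCs: A@1 B@0 C@2
Step 4: thread A executes A2 (y = y - 1). Shared: x=9 y=-3. PCs: A@2 B@0 C@2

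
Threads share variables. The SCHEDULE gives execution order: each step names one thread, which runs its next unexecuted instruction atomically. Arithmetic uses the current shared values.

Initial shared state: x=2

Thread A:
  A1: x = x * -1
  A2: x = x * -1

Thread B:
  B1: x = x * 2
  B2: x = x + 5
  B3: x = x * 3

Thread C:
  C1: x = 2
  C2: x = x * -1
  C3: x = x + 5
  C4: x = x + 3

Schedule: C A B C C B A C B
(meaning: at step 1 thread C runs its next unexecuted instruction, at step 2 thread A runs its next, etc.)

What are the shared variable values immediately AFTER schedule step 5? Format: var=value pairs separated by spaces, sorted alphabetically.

Step 1: thread C executes C1 (x = 2). Shared: x=2. PCs: A@0 B@0 C@1
Step 2: thread A executes A1 (x = x * -1). Shared: x=-2. PCs: A@1 B@0 C@1
Step 3: thread B executes B1 (x = x * 2). Shared: x=-4. PCs: A@1 B@1 C@1
Step 4: thread C executes C2 (x = x * -1). Shared: x=4. PCs: A@1 B@1 C@2
Step 5: thread C executes C3 (x = x + 5). Shared: x=9. PCs: A@1 B@1 C@3

Answer: x=9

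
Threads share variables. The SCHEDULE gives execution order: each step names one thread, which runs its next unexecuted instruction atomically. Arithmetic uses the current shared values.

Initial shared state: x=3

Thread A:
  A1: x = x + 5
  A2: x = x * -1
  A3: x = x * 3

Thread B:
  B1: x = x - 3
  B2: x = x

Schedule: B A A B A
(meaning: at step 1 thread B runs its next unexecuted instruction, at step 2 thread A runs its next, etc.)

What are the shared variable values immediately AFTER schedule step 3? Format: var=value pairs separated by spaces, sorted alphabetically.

Step 1: thread B executes B1 (x = x - 3). Shared: x=0. PCs: A@0 B@1
Step 2: thread A executes A1 (x = x + 5). Shared: x=5. PCs: A@1 B@1
Step 3: thread A executes A2 (x = x * -1). Shared: x=-5. PCs: A@2 B@1

Answer: x=-5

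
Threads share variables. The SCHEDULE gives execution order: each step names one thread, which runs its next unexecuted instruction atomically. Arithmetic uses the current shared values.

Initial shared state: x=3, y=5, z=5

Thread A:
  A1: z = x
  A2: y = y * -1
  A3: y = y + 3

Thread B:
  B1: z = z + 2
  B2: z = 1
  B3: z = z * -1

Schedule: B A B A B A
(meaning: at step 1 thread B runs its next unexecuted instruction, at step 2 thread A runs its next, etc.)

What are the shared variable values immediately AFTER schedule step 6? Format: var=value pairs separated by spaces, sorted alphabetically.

Answer: x=3 y=-2 z=-1

Derivation:
Step 1: thread B executes B1 (z = z + 2). Shared: x=3 y=5 z=7. PCs: A@0 B@1
Step 2: thread A executes A1 (z = x). Shared: x=3 y=5 z=3. PCs: A@1 B@1
Step 3: thread B executes B2 (z = 1). Shared: x=3 y=5 z=1. PCs: A@1 B@2
Step 4: thread A executes A2 (y = y * -1). Shared: x=3 y=-5 z=1. PCs: A@2 B@2
Step 5: thread B executes B3 (z = z * -1). Shared: x=3 y=-5 z=-1. PCs: A@2 B@3
Step 6: thread A executes A3 (y = y + 3). Shared: x=3 y=-2 z=-1. PCs: A@3 B@3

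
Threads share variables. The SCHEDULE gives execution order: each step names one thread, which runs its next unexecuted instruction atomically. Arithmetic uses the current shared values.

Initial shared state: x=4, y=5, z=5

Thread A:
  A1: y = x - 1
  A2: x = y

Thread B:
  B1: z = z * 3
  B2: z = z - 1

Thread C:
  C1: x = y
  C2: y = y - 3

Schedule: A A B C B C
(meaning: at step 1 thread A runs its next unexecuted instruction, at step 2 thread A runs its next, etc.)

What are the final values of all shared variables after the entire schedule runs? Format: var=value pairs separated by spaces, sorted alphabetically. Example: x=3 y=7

Step 1: thread A executes A1 (y = x - 1). Shared: x=4 y=3 z=5. PCs: A@1 B@0 C@0
Step 2: thread A executes A2 (x = y). Shared: x=3 y=3 z=5. PCs: A@2 B@0 C@0
Step 3: thread B executes B1 (z = z * 3). Shared: x=3 y=3 z=15. PCs: A@2 B@1 C@0
Step 4: thread C executes C1 (x = y). Shared: x=3 y=3 z=15. PCs: A@2 B@1 C@1
Step 5: thread B executes B2 (z = z - 1). Shared: x=3 y=3 z=14. PCs: A@2 B@2 C@1
Step 6: thread C executes C2 (y = y - 3). Shared: x=3 y=0 z=14. PCs: A@2 B@2 C@2

Answer: x=3 y=0 z=14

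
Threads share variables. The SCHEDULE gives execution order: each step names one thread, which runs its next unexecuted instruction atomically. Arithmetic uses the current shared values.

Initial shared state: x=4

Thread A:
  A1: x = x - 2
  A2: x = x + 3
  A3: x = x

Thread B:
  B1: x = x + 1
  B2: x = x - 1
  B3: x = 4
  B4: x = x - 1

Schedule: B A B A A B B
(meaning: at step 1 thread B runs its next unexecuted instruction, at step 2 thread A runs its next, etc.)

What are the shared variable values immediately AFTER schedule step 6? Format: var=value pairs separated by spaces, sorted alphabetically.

Answer: x=4

Derivation:
Step 1: thread B executes B1 (x = x + 1). Shared: x=5. PCs: A@0 B@1
Step 2: thread A executes A1 (x = x - 2). Shared: x=3. PCs: A@1 B@1
Step 3: thread B executes B2 (x = x - 1). Shared: x=2. PCs: A@1 B@2
Step 4: thread A executes A2 (x = x + 3). Shared: x=5. PCs: A@2 B@2
Step 5: thread A executes A3 (x = x). Shared: x=5. PCs: A@3 B@2
Step 6: thread B executes B3 (x = 4). Shared: x=4. PCs: A@3 B@3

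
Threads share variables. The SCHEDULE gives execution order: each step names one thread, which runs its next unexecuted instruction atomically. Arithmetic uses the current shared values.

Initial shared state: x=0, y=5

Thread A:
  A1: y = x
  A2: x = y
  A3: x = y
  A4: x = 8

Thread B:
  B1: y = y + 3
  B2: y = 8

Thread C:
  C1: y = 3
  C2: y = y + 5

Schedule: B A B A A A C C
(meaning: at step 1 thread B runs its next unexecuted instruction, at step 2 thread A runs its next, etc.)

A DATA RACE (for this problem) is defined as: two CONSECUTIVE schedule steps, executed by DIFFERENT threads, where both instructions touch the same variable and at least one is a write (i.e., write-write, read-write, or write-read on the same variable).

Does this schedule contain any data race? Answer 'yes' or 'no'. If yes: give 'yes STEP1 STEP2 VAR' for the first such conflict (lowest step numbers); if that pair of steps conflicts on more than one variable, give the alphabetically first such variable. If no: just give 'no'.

Answer: yes 1 2 y

Derivation:
Steps 1,2: B(y = y + 3) vs A(y = x). RACE on y (W-W).
Steps 2,3: A(y = x) vs B(y = 8). RACE on y (W-W).
Steps 3,4: B(y = 8) vs A(x = y). RACE on y (W-R).
Steps 4,5: same thread (A). No race.
Steps 5,6: same thread (A). No race.
Steps 6,7: A(r=-,w=x) vs C(r=-,w=y). No conflict.
Steps 7,8: same thread (C). No race.
First conflict at steps 1,2.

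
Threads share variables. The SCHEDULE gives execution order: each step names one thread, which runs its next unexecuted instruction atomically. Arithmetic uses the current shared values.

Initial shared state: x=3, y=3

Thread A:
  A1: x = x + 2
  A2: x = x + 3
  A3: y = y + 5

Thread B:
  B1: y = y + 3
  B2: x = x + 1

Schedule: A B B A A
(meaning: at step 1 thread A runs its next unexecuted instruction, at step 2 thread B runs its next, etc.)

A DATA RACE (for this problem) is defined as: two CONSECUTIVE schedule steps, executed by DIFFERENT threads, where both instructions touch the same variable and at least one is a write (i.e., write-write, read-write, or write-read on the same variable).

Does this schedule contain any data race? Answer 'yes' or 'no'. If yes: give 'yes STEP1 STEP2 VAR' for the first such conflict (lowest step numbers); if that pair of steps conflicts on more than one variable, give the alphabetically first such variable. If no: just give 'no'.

Answer: yes 3 4 x

Derivation:
Steps 1,2: A(r=x,w=x) vs B(r=y,w=y). No conflict.
Steps 2,3: same thread (B). No race.
Steps 3,4: B(x = x + 1) vs A(x = x + 3). RACE on x (W-W).
Steps 4,5: same thread (A). No race.
First conflict at steps 3,4.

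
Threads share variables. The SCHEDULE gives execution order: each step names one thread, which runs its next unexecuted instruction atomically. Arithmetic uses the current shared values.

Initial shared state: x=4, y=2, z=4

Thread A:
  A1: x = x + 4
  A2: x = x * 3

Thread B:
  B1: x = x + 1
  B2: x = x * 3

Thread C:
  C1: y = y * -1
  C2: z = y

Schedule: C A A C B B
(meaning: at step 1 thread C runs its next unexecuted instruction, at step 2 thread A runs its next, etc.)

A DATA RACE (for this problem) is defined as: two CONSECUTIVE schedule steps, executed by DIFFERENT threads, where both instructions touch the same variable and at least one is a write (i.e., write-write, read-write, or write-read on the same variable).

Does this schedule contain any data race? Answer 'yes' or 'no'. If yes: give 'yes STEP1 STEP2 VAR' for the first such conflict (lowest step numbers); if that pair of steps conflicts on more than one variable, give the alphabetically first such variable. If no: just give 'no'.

Steps 1,2: C(r=y,w=y) vs A(r=x,w=x). No conflict.
Steps 2,3: same thread (A). No race.
Steps 3,4: A(r=x,w=x) vs C(r=y,w=z). No conflict.
Steps 4,5: C(r=y,w=z) vs B(r=x,w=x). No conflict.
Steps 5,6: same thread (B). No race.

Answer: no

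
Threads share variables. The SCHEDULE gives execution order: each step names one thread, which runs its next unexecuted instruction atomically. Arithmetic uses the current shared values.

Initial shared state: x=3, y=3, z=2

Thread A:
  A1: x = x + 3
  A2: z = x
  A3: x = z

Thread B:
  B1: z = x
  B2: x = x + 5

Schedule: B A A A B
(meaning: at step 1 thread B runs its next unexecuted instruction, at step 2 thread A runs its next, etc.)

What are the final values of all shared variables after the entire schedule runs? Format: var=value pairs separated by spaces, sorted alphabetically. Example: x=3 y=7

Step 1: thread B executes B1 (z = x). Shared: x=3 y=3 z=3. PCs: A@0 B@1
Step 2: thread A executes A1 (x = x + 3). Shared: x=6 y=3 z=3. PCs: A@1 B@1
Step 3: thread A executes A2 (z = x). Shared: x=6 y=3 z=6. PCs: A@2 B@1
Step 4: thread A executes A3 (x = z). Shared: x=6 y=3 z=6. PCs: A@3 B@1
Step 5: thread B executes B2 (x = x + 5). Shared: x=11 y=3 z=6. PCs: A@3 B@2

Answer: x=11 y=3 z=6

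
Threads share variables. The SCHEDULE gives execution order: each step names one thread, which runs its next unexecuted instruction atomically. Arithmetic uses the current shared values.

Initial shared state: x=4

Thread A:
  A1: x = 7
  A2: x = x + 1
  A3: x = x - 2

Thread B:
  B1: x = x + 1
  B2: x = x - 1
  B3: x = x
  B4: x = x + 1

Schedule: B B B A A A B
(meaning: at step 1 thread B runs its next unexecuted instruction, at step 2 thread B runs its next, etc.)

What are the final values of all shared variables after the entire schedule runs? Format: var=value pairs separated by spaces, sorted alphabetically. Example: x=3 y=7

Step 1: thread B executes B1 (x = x + 1). Shared: x=5. PCs: A@0 B@1
Step 2: thread B executes B2 (x = x - 1). Shared: x=4. PCs: A@0 B@2
Step 3: thread B executes B3 (x = x). Shared: x=4. PCs: A@0 B@3
Step 4: thread A executes A1 (x = 7). Shared: x=7. PCs: A@1 B@3
Step 5: thread A executes A2 (x = x + 1). Shared: x=8. PCs: A@2 B@3
Step 6: thread A executes A3 (x = x - 2). Shared: x=6. PCs: A@3 B@3
Step 7: thread B executes B4 (x = x + 1). Shared: x=7. PCs: A@3 B@4

Answer: x=7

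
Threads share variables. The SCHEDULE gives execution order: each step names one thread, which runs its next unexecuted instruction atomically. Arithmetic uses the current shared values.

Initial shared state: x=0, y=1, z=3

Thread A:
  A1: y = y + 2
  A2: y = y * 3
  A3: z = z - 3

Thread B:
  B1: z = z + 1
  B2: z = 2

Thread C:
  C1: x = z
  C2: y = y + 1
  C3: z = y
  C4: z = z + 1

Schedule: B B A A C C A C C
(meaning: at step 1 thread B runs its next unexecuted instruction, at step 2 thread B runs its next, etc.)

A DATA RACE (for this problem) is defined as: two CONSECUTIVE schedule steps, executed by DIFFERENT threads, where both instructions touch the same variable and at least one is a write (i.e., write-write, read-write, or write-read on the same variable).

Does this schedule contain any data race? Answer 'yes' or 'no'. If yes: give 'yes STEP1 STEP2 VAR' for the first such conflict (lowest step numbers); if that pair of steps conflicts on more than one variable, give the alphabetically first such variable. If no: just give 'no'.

Steps 1,2: same thread (B). No race.
Steps 2,3: B(r=-,w=z) vs A(r=y,w=y). No conflict.
Steps 3,4: same thread (A). No race.
Steps 4,5: A(r=y,w=y) vs C(r=z,w=x). No conflict.
Steps 5,6: same thread (C). No race.
Steps 6,7: C(r=y,w=y) vs A(r=z,w=z). No conflict.
Steps 7,8: A(z = z - 3) vs C(z = y). RACE on z (W-W).
Steps 8,9: same thread (C). No race.
First conflict at steps 7,8.

Answer: yes 7 8 z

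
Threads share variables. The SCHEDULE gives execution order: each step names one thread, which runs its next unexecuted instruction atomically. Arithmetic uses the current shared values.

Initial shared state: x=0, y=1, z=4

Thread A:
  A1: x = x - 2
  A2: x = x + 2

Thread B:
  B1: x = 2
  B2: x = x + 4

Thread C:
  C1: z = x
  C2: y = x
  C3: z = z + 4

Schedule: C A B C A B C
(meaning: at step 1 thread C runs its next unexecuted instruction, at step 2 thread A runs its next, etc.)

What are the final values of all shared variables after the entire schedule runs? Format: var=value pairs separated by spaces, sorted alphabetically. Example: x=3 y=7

Answer: x=8 y=2 z=4

Derivation:
Step 1: thread C executes C1 (z = x). Shared: x=0 y=1 z=0. PCs: A@0 B@0 C@1
Step 2: thread A executes A1 (x = x - 2). Shared: x=-2 y=1 z=0. PCs: A@1 B@0 C@1
Step 3: thread B executes B1 (x = 2). Shared: x=2 y=1 z=0. PCs: A@1 B@1 C@1
Step 4: thread C executes C2 (y = x). Shared: x=2 y=2 z=0. PCs: A@1 B@1 C@2
Step 5: thread A executes A2 (x = x + 2). Shared: x=4 y=2 z=0. PCs: A@2 B@1 C@2
Step 6: thread B executes B2 (x = x + 4). Shared: x=8 y=2 z=0. PCs: A@2 B@2 C@2
Step 7: thread C executes C3 (z = z + 4). Shared: x=8 y=2 z=4. PCs: A@2 B@2 C@3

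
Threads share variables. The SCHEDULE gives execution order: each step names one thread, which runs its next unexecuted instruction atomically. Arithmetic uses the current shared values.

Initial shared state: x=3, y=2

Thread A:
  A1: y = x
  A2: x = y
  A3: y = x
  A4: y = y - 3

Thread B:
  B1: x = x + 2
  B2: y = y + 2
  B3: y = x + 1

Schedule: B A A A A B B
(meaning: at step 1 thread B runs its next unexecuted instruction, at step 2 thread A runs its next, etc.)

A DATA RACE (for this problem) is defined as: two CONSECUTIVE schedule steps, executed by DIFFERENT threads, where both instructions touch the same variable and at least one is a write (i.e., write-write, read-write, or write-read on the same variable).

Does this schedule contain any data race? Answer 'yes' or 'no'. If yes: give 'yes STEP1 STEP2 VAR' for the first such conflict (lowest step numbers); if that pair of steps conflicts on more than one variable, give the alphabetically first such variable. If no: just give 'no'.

Steps 1,2: B(x = x + 2) vs A(y = x). RACE on x (W-R).
Steps 2,3: same thread (A). No race.
Steps 3,4: same thread (A). No race.
Steps 4,5: same thread (A). No race.
Steps 5,6: A(y = y - 3) vs B(y = y + 2). RACE on y (W-W).
Steps 6,7: same thread (B). No race.
First conflict at steps 1,2.

Answer: yes 1 2 x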